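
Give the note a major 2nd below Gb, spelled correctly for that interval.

G down a major second is F, so the target letter is F.
From Gb, a major second is 2 semitones down: Fb.

Fb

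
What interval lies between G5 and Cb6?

diminished fourth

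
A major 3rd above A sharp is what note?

A up a major third is C#, so the target letter is C.
From A#, a major third is 4 semitones up: C##.

C##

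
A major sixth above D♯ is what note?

B#

D up a major sixth is B, so the target letter is B.
From D#, a major sixth is 9 semitones up: B#.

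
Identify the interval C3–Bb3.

The letter names run C→B, a span of 6 letter steps, so the interval is some kind of seventh.
C to Bb is 10 semitones. A major seventh is 11, so 10 makes it minor.

minor seventh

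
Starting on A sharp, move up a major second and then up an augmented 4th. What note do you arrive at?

A major second up from A# is B# (letter B, 2 semitones up).
An augmented fourth up from B# is E## (letter E, 6 semitones up).

E##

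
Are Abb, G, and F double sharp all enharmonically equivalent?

Yes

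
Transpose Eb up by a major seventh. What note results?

E up a major seventh is D#, so the target letter is D.
From Eb, a major seventh is 11 semitones up: D.

D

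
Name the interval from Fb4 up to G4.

Counting letters F–G gives a second.
Fb→G = 3 semitones, 1 wider than the major second (2), so augmented.

augmented second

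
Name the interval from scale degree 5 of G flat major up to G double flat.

Scale degree 5 of Gb major is Db.
Db up to Gbb: letters D→G make it a fourth; 4 semitones makes it diminished.

diminished fourth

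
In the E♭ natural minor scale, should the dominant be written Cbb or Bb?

Bb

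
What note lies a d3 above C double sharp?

A third above C lands on the letter E.
A diminished third spans 2 semitones, so C## moves to pitch class 4. On the letter E that is E.

E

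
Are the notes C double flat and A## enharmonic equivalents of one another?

No

Cbb is pitch class 10; A## is pitch class 11.
The pitch classes differ (10 vs. 11), so they are not enharmonic equivalents.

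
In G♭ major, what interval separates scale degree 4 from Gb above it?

Scale degree 4 of Gb major is Cb.
Cb up to Gb: letters C→G make it a fifth; 7 semitones makes it perfect.

perfect fifth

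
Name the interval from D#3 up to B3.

The letter names run D→B, a span of 5 letter steps, so the interval is some kind of sixth.
D# to B is 8 semitones. A major sixth is 9, so 8 makes it minor.

minor sixth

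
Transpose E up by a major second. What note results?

E up a major second is F#, so the target letter is F.
From E, a major second is 2 semitones up: F#.

F#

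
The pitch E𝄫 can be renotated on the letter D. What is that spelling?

Plain D sits at the same pitch as Ebb, so on the letter D the same pitch needs a natural: D.

D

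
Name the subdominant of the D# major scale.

G#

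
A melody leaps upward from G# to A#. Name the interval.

The letter names run G→A, a span of 1 letter step, so the interval is some kind of second.
G# to A# is 2 semitones. A major second is 2, so 2 makes it major.

major second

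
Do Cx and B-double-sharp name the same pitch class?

C## is pitch class 2; B## is pitch class 1.
The pitch classes differ (2 vs. 1), so they are not enharmonic equivalents.

No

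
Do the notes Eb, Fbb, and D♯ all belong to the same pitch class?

Yes

Eb is pitch class 3; Fbb is pitch class 3; D# is pitch class 3.
All spellings map to pitch class 3, so they are enharmonically equivalent.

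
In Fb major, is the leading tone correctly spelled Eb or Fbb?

Each scale degree takes a distinct letter name. Degree 7 of a scale on F must use the letter E.
Eb and Fbb are enharmonically the same pitch, but only Eb uses the letter E, so it is the correct spelling here.

Eb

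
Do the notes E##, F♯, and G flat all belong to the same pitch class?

E## is pitch class 6; F# is pitch class 6; Gb is pitch class 6.
All spellings map to pitch class 6, so they are enharmonically equivalent.

Yes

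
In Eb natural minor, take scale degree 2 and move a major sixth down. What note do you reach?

Scale degree 2 of Eb natural minor is F.
A major sixth (9 semitones) below F lands on the letter A, giving Ab.

Ab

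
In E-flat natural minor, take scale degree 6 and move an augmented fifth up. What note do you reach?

Scale degree 6 of Eb natural minor is Cb.
An augmented fifth (8 semitones) above Cb lands on the letter G, giving G.

G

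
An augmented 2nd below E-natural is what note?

A second below E lands on the letter D.
An augmented second spans 3 semitones, so E moves to pitch class 1. On the letter D that is Db.

Db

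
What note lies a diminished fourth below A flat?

E

A fourth below A lands on the letter E.
A diminished fourth spans 4 semitones, so Ab moves to pitch class 4. On the letter E that is E.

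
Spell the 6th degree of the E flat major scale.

The Eb major scale runs Eb F G Ab Bb C D.
Degree 6 is C.

C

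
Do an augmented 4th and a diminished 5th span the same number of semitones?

Yes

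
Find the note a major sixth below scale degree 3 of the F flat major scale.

Cb

Scale degree 3 of Fb major is Ab.
A major sixth (9 semitones) below Ab lands on the letter C, giving Cb.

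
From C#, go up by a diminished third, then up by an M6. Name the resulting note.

A diminished third up from C# is Eb (letter E, 2 semitones up).
A major sixth up from Eb is C (letter C, 9 semitones up).

C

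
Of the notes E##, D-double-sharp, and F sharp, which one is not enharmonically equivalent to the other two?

D##

In 12-tone equal temperament, enharmonic equivalents share a pitch class. E## is pitch class 6; D## is pitch class 4; F# is pitch class 6.
E## and F# share pitch class 6, while D## is pitch class 4.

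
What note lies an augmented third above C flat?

E

A third above C lands on the letter E.
An augmented third spans 5 semitones, so Cb moves to pitch class 4. On the letter E that is E.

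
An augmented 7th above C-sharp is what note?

B##

A seventh above C lands on the letter B.
An augmented seventh spans 12 semitones, so C# moves to pitch class 1. On the letter B that is B##.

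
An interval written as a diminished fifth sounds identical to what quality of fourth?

augmented

A diminished fifth spans 6 semitones.
A fourth spanning 6 semitones is augmented (the perfect fourth is 5).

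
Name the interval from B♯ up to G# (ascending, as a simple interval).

minor sixth

The letter names run B→G, a span of 5 letter steps, so the interval is some kind of sixth.
B# to G# is 8 semitones. A major sixth is 9, so 8 makes it minor.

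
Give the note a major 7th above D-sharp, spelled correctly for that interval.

C##

A seventh above D lands on the letter C.
A major seventh spans 11 semitones, so D# moves to pitch class 2. On the letter C that is C##.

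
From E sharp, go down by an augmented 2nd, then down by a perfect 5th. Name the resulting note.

An augmented second down from E# is D (letter D, 3 semitones down).
A perfect fifth down from D is G (letter G, 7 semitones down).

G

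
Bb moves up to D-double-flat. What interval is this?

diminished third

The letter names run B→D, a span of 2 letter steps, so the interval is some kind of third.
Bb to Dbb is 2 semitones. A major third is 4, so 2 makes it diminished.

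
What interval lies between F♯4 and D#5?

The letter names run F→D, a span of 5 letter steps, so the interval is some kind of sixth.
F# to D# is 9 semitones. A major sixth is 9, so 9 makes it major.

major sixth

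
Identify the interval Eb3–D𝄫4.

The letter names run E→D, a span of 6 letter steps, so the interval is some kind of seventh.
Eb to Dbb is 9 semitones. A major seventh is 11, so 9 makes it diminished.

diminished seventh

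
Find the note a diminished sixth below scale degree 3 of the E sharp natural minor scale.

Scale degree 3 of E# natural minor is G#.
A diminished sixth (7 semitones) below G# lands on the letter B, giving B##.

B##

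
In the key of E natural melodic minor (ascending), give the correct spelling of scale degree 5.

The E melodic minor (ascending) scale runs E F# G A B C# D#.
Degree 5 is B.

B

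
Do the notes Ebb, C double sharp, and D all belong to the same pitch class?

Ebb = pitch class 2 and C## = pitch class 2 and D = pitch class 2 — the same pitch class, so they are enharmonic equivalents.

Yes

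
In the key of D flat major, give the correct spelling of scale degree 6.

Bb

Degree 6 takes the letter 5 steps above D, which is B.
In major, degree 6 sits 9 semitones above the tonic. Db + 9 semitones is pitch class 10, spelled on B as Bb.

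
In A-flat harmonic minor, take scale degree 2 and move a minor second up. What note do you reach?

Scale degree 2 of Ab harmonic minor is Bb.
A minor second (1 semitone) above Bb lands on the letter C, giving Cb.

Cb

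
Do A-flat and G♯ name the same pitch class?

Ab = pitch class 8 and G# = pitch class 8 — the same pitch class, so they are enharmonic equivalents.

Yes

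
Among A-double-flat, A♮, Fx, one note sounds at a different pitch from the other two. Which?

In 12-tone equal temperament, enharmonic equivalents share a pitch class. Abb is pitch class 7; A is pitch class 9; F## is pitch class 7.
Abb and F## share pitch class 7, while A is pitch class 9.

A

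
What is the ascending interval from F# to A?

The letter names run F→A, a span of 2 letter steps, so the interval is some kind of third.
F# to A is 3 semitones. A major third is 4, so 3 makes it minor.

minor third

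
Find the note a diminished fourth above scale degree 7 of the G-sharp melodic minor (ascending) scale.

Scale degree 7 of G# melodic minor (ascending) is F##.
A diminished fourth (4 semitones) above F## lands on the letter B, giving B.

B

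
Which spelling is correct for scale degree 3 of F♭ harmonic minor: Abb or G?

Abb

Each scale degree takes a distinct letter name. Degree 3 of a scale on F must use the letter A.
Abb and G are enharmonically the same pitch, but only Abb uses the letter A, so it is the correct spelling here.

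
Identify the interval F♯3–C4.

diminished fifth

The letter names run F→C, a span of 4 letter steps, so the interval is some kind of fifth.
F# to C is 6 semitones. A perfect fifth is 7, so 6 makes it diminished.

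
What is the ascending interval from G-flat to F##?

doubly augmented seventh

Counting letters G–A–B–C–D–E–F gives a seventh.
Gb→F## = 13 semitones, 2 wider than the major seventh (11), so doubly augmented.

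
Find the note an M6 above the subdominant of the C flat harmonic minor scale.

Db

The subdominant of Cb harmonic minor is Fb.
A major sixth (9 semitones) above Fb lands on the letter D, giving Db.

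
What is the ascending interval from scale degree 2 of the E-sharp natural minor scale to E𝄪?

major seventh

Scale degree 2 of E# natural minor is F##.
F## up to E##: letters F→E make it a seventh; 11 semitones makes it major.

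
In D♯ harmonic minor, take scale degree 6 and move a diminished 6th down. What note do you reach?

Scale degree 6 of D# harmonic minor is B.
A diminished sixth (7 semitones) below B lands on the letter D, giving D##.

D##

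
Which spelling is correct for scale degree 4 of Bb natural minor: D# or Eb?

Eb

Each scale degree takes a distinct letter name. Degree 4 of a scale on B must use the letter E.
Eb and D# are enharmonically the same pitch, but only Eb uses the letter E, so it is the correct spelling here.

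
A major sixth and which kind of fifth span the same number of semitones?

doubly augmented

A major sixth spans 9 semitones.
A fifth spanning 9 semitones is doubly augmented (the perfect fifth is 7).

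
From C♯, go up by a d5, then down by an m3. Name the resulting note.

A diminished fifth up from C# is G (letter G, 6 semitones up).
A minor third down from G is E (letter E, 3 semitones down).

E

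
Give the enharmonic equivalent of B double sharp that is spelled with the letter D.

Db

B## is pitch class 1. The letter D alone is pitch class 2.
To reach pitch class 1 from D requires an offset of -1 semitone, i.e. flat: Db.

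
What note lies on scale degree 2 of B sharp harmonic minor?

C##

The B# harmonic minor scale runs B# C## D# E# F## G# A##.
Degree 2 is C##.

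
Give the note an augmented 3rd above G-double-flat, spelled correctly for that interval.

Bb

G up a major third is B, so the target letter is B.
From Gbb, an augmented third is 5 semitones up: Bb.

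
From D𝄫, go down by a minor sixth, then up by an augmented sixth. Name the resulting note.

D

A minor sixth down from Dbb is Fb (letter F, 8 semitones down).
An augmented sixth up from Fb is D (letter D, 10 semitones up).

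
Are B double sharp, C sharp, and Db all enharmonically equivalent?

Yes

B## = pitch class 1 and C# = pitch class 1 and Db = pitch class 1 — the same pitch class, so they are enharmonic equivalents.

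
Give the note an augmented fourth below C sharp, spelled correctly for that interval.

G

A fourth below C lands on the letter G.
An augmented fourth spans 6 semitones, so C# moves to pitch class 7. On the letter G that is G.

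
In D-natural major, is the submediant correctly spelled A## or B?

B

Each scale degree takes a distinct letter name. Degree 6 of a scale on D must use the letter B.
B and A## are enharmonically the same pitch, but only B uses the letter B, so it is the correct spelling here.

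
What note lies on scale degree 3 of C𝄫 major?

Ebb

The Cbb major scale runs Cbb Dbb Ebb Fbb Gbb Abb Bbb.
Degree 3 is Ebb.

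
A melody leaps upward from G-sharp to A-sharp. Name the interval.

major second

The letter names run G→A, a span of 1 letter step, so the interval is some kind of second.
G# to A# is 2 semitones. A major second is 2, so 2 makes it major.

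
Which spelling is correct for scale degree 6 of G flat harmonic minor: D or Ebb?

Each scale degree takes a distinct letter name. Degree 6 of a scale on G must use the letter E.
Ebb and D are enharmonically the same pitch, but only Ebb uses the letter E, so it is the correct spelling here.

Ebb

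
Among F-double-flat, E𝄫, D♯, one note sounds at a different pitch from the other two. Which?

Ebb

In 12-tone equal temperament, enharmonic equivalents share a pitch class. Fbb is pitch class 3; Ebb is pitch class 2; D# is pitch class 3.
Fbb and D# share pitch class 3, while Ebb is pitch class 2.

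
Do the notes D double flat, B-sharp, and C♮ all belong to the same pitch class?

Dbb = pitch class 0 and B# = pitch class 0 and C = pitch class 0 — the same pitch class, so they are enharmonic equivalents.

Yes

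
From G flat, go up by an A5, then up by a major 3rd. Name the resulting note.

F#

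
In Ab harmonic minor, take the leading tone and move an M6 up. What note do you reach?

E

The leading tone of Ab harmonic minor is G.
A major sixth (9 semitones) above G lands on the letter E, giving E.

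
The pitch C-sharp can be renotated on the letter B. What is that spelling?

C# is pitch class 1. The letter B alone is pitch class 11.
To reach pitch class 1 from B requires an offset of +2 semitones, i.e. double sharp: B##.

B##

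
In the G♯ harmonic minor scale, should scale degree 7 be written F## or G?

F##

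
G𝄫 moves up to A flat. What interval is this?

Counting letters G–A gives a second.
Gbb→Ab = 3 semitones, 1 wider than the major second (2), so augmented.

augmented second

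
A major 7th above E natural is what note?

D#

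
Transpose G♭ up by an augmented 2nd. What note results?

G up a major second is A, so the target letter is A.
From Gb, an augmented second is 3 semitones up: A.

A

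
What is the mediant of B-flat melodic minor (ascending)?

Db

Degree 3 takes the letter 2 steps above B, which is D.
In melodic minor (ascending), degree 3 sits 3 semitones above the tonic. Bb + 3 semitones is pitch class 1, spelled on D as Db.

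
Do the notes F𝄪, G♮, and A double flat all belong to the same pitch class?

Yes

F## = pitch class 7 and G = pitch class 7 and Abb = pitch class 7 — the same pitch class, so they are enharmonic equivalents.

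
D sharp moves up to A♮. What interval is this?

Counting letters D–E–F–G–A gives a fifth.
D#→A = 6 semitones, 1 narrower than the perfect fifth (7), so diminished.

diminished fifth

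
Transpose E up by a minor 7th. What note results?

E up a major seventh is D#, so the target letter is D.
From E, a minor seventh is 10 semitones up: D.

D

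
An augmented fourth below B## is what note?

A fourth below B lands on the letter F.
An augmented fourth spans 6 semitones, so B## moves to pitch class 7. On the letter F that is F##.

F##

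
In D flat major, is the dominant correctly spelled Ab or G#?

Ab

Each scale degree takes a distinct letter name. Degree 5 of a scale on D must use the letter A.
Ab and G# are enharmonically the same pitch, but only Ab uses the letter A, so it is the correct spelling here.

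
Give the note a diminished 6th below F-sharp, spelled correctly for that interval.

A sixth below F lands on the letter A.
A diminished sixth spans 7 semitones, so F# moves to pitch class 11. On the letter A that is A##.

A##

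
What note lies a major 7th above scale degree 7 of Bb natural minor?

Scale degree 7 of Bb natural minor is Ab.
A major seventh (11 semitones) above Ab lands on the letter G, giving G.

G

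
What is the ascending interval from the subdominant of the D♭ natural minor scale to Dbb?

diminished fifth

The subdominant of Db natural minor is Gb.
Gb up to Dbb: letters G→D make it a fifth; 6 semitones makes it diminished.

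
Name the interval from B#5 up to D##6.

The letter names run B→D, a span of 2 letter steps, so the interval is some kind of third.
B# to D## is 4 semitones. A major third is 4, so 4 makes it major.

major third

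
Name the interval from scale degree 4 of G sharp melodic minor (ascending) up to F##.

Scale degree 4 of G# melodic minor (ascending) is C#.
C# up to F##: letters C→F make it a fourth; 6 semitones makes it augmented.

augmented fourth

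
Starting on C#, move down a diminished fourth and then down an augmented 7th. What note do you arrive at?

A diminished fourth down from C# is G## (letter G, 4 semitones down).
An augmented seventh down from G## is A (letter A, 12 semitones down).

A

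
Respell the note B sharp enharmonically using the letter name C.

C

Plain C sits at the same pitch as B#, so on the letter C the same pitch needs a natural: C.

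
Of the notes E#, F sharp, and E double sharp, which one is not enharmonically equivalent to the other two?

In 12-tone equal temperament, enharmonic equivalents share a pitch class. E# is pitch class 5; F# is pitch class 6; E## is pitch class 6.
F# and E## share pitch class 6, while E# is pitch class 5.

E#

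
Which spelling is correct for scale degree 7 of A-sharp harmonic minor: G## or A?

Each scale degree takes a distinct letter name. Degree 7 of a scale on A must use the letter G.
G## and A are enharmonically the same pitch, but only G## uses the letter G, so it is the correct spelling here.

G##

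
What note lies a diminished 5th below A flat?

A fifth below A lands on the letter D.
A diminished fifth spans 6 semitones, so Ab moves to pitch class 2. On the letter D that is D.

D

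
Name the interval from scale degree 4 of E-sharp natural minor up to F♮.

diminished sixth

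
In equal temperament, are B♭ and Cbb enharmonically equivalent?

Yes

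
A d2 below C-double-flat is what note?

A second below C lands on the letter B.
A diminished second spans 0 semitones, so Cbb moves to pitch class 10. On the letter B that is Bb.

Bb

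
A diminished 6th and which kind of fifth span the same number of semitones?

A diminished sixth spans 7 semitones.
A fifth spanning 7 semitones is perfect (the perfect fifth is 7).

perfect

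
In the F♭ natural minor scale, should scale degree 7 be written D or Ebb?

Each scale degree takes a distinct letter name. Degree 7 of a scale on F must use the letter E.
Ebb and D are enharmonically the same pitch, but only Ebb uses the letter E, so it is the correct spelling here.

Ebb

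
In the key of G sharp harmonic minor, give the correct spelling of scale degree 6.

The G# harmonic minor scale runs G# A# B C# D# E F##.
Degree 6 is E.

E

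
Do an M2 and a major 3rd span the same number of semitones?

A major second spans 2 semitones; a major third spans 4.
The spans differ, so they are not enharmonic equivalents.

No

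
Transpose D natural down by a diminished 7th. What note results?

A seventh below D lands on the letter E.
A diminished seventh spans 9 semitones, so D moves to pitch class 5. On the letter E that is E#.

E#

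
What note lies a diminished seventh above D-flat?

Cbb

A seventh above D lands on the letter C.
A diminished seventh spans 9 semitones, so Db moves to pitch class 10. On the letter C that is Cbb.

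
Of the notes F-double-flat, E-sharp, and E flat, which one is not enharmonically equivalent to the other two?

In 12-tone equal temperament, enharmonic equivalents share a pitch class. Fbb is pitch class 3; E# is pitch class 5; Eb is pitch class 3.
Fbb and Eb share pitch class 3, while E# is pitch class 5.

E#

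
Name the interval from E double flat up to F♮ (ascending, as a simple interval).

The letter names run E→F, a span of 1 letter step, so the interval is some kind of second.
Ebb to F is 3 semitones. A major second is 2, so 3 makes it augmented.

augmented second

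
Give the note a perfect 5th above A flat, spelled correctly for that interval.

A up a perfect fifth is E, so the target letter is E.
From Ab, a perfect fifth is 7 semitones up: Eb.

Eb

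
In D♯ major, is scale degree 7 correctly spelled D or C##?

Each scale degree takes a distinct letter name. Degree 7 of a scale on D must use the letter C.
C## and D are enharmonically the same pitch, but only C## uses the letter C, so it is the correct spelling here.

C##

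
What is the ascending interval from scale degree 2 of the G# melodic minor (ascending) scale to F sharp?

Scale degree 2 of G# melodic minor (ascending) is A#.
A# up to F#: letters A→F make it a sixth; 8 semitones makes it minor.

minor sixth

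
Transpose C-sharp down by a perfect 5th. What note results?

C down a perfect fifth is F, so the target letter is F.
From C#, a perfect fifth is 7 semitones down: F#.

F#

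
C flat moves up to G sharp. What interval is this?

doubly augmented fifth

Counting letters C–D–E–F–G gives a fifth.
Cb→G# = 9 semitones, 2 wider than the perfect fifth (7), so doubly augmented.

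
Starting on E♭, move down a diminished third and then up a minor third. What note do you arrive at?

A diminished third down from Eb is C# (letter C, 2 semitones down).
A minor third up from C# is E (letter E, 3 semitones up).

E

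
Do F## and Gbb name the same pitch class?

Two spellings are enharmonically equivalent only if they share a pitch class.
Here F## → 7, Gbb → 5; 5 ≠ 7, so they are not.

No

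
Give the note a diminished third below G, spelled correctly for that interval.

E#

A third below G lands on the letter E.
A diminished third spans 2 semitones, so G moves to pitch class 5. On the letter E that is E#.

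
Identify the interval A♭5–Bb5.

major second

The letter names run A→B, a span of 1 letter step, so the interval is some kind of second.
Ab to Bb is 2 semitones. A major second is 2, so 2 makes it major.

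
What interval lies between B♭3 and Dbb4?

diminished third

Counting letters B–C–D gives a third.
Bb→Dbb = 2 semitones, 2 narrower than the major third (4), so diminished.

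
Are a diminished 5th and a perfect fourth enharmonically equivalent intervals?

No

A diminished fifth spans 6 semitones; a perfect fourth spans 5.
The spans differ, so they are not enharmonic equivalents.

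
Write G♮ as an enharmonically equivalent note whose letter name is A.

Abb

G is pitch class 7. The letter A alone is pitch class 9.
To reach pitch class 7 from A requires an offset of -2 semitones, i.e. double flat: Abb.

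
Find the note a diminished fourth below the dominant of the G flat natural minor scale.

A

The dominant of Gb natural minor is Db.
A diminished fourth (4 semitones) below Db lands on the letter A, giving A.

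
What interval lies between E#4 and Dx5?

major seventh

Counting letters E–F–G–A–B–C–D gives a seventh.
E#→D## = 11 semitones, exactly the major seventh.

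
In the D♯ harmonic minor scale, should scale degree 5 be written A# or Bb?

A#

Each scale degree takes a distinct letter name. Degree 5 of a scale on D must use the letter A.
A# and Bb are enharmonically the same pitch, but only A# uses the letter A, so it is the correct spelling here.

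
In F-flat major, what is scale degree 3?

Ab

The Fb major scale runs Fb Gb Ab Bbb Cb Db Eb.
Degree 3 is Ab.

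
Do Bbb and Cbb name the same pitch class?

No

Bbb is pitch class 9; Cbb is pitch class 10.
The pitch classes differ (9 vs. 10), so they are not enharmonic equivalents.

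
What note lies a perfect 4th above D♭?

D up a perfect fourth is G, so the target letter is G.
From Db, a perfect fourth is 5 semitones up: Gb.

Gb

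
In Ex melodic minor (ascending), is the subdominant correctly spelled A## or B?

Each scale degree takes a distinct letter name. Degree 4 of a scale on E must use the letter A.
A## and B are enharmonically the same pitch, but only A## uses the letter A, so it is the correct spelling here.

A##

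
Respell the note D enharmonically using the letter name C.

Plain C sits 2 semitones below D, so on the letter C the same pitch needs a double sharp: C##.

C##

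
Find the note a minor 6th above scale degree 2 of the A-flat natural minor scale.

Gb

Scale degree 2 of Ab natural minor is Bb.
A minor sixth (8 semitones) above Bb lands on the letter G, giving Gb.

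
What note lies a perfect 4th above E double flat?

Abb

E up a perfect fourth is A, so the target letter is A.
From Ebb, a perfect fourth is 5 semitones up: Abb.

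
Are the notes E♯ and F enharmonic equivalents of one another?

E# = pitch class 5 and F = pitch class 5 — the same pitch class, so they are enharmonic equivalents.

Yes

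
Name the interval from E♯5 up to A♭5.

Counting letters E–F–G–A gives a fourth.
E#→Ab = 3 semitones, 2 narrower than the perfect fourth (5), so doubly diminished.

doubly diminished fourth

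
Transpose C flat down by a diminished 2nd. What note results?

B

C down a major second is Bb, so the target letter is B.
From Cb, a diminished second is 0 semitones down: B.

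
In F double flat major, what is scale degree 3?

Degree 3 takes the letter 2 steps above F, which is A.
In major, degree 3 sits 4 semitones above the tonic. Fbb + 4 semitones is pitch class 7, spelled on A as Abb.

Abb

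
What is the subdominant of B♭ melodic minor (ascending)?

The Bb melodic minor (ascending) scale runs Bb C Db Eb F G A.
Degree 4 is Eb.

Eb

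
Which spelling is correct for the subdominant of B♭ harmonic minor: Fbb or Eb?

Eb

Each scale degree takes a distinct letter name. Degree 4 of a scale on B must use the letter E.
Eb and Fbb are enharmonically the same pitch, but only Eb uses the letter E, so it is the correct spelling here.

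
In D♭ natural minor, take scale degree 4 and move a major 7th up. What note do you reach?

F

Scale degree 4 of Db natural minor is Gb.
A major seventh (11 semitones) above Gb lands on the letter F, giving F.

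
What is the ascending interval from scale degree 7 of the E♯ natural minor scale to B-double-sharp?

Scale degree 7 of E# natural minor is D#.
D# up to B##: letters D→B make it a sixth; 10 semitones makes it augmented.

augmented sixth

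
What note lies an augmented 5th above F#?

C##

A fifth above F lands on the letter C.
An augmented fifth spans 8 semitones, so F# moves to pitch class 2. On the letter C that is C##.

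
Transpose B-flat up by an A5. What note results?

B up a perfect fifth is F#, so the target letter is F.
From Bb, an augmented fifth is 8 semitones up: F#.

F#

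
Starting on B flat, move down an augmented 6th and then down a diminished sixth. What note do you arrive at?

An augmented sixth down from Bb is Dbb (letter D, 10 semitones down).
A diminished sixth down from Dbb is F (letter F, 7 semitones down).

F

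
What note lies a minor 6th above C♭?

Abb

C up a major sixth is A, so the target letter is A.
From Cb, a minor sixth is 8 semitones up: Abb.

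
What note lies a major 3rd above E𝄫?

Gb

A third above E lands on the letter G.
A major third spans 4 semitones, so Ebb moves to pitch class 6. On the letter G that is Gb.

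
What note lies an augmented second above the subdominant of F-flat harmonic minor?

C

The subdominant of Fb harmonic minor is Bbb.
An augmented second (3 semitones) above Bbb lands on the letter C, giving C.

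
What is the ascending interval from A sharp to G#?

The letter names run A→G, a span of 6 letter steps, so the interval is some kind of seventh.
A# to G# is 10 semitones. A major seventh is 11, so 10 makes it minor.

minor seventh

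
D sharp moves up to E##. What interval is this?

The letter names run D→E, a span of 1 letter step, so the interval is some kind of second.
D# to E## is 3 semitones. A major second is 2, so 3 makes it augmented.

augmented second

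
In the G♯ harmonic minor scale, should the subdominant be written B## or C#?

Each scale degree takes a distinct letter name. Degree 4 of a scale on G must use the letter C.
C# and B## are enharmonically the same pitch, but only C# uses the letter C, so it is the correct spelling here.

C#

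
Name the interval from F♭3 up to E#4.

doubly augmented seventh

Counting letters F–G–A–B–C–D–E gives a seventh.
Fb→E# = 13 semitones, 2 wider than the major seventh (11), so doubly augmented.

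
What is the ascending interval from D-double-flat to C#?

doubly augmented seventh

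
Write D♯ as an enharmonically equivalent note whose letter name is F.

Plain F sits 2 semitones above D#, so on the letter F the same pitch needs a double flat: Fbb.

Fbb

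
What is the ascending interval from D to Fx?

augmented third

Counting letters D–E–F gives a third.
D→F## = 5 semitones, 1 wider than the major third (4), so augmented.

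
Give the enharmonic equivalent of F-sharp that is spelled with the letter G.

Gb

Plain G sits 1 semitone above F#, so on the letter G the same pitch needs a flat: Gb.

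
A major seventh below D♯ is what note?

E

A seventh below D lands on the letter E.
A major seventh spans 11 semitones, so D# moves to pitch class 4. On the letter E that is E.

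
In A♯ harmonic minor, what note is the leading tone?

G##

The A# harmonic minor scale runs A# B# C# D# E# F# G##.
Degree 7 is G##.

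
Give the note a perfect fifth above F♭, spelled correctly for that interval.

Cb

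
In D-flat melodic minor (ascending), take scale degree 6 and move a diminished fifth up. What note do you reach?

Fb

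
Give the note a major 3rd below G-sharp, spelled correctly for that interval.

E

A third below G lands on the letter E.
A major third spans 4 semitones, so G# moves to pitch class 4. On the letter E that is E.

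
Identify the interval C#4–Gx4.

Counting letters C–D–E–F–G gives a fifth.
C#→G## = 8 semitones, 1 wider than the perfect fifth (7), so augmented.

augmented fifth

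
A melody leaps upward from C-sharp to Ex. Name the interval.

Counting letters C–D–E gives a third.
C#→E## = 5 semitones, 1 wider than the major third (4), so augmented.

augmented third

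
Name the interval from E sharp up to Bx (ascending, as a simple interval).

Counting letters E–F–G–A–B gives a fifth.
E#→B## = 8 semitones, 1 wider than the perfect fifth (7), so augmented.

augmented fifth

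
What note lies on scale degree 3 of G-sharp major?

B#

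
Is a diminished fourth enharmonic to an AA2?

Yes

A diminished fourth spans 4 semitones; a doubly augmented second spans 4.
They are enharmonically equivalent.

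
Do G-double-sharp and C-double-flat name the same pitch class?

No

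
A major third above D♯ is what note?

A third above D lands on the letter F.
A major third spans 4 semitones, so D# moves to pitch class 7. On the letter F that is F##.

F##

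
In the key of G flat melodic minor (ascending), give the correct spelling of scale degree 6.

The Gb melodic minor (ascending) scale runs Gb Ab Bbb Cb Db Eb F.
Degree 6 is Eb.

Eb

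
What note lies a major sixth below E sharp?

E down a major sixth is G, so the target letter is G.
From E#, a major sixth is 9 semitones down: G#.

G#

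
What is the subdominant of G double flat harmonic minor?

Degree 4 takes the letter 3 steps above G, which is C.
In harmonic minor, degree 4 sits 5 semitones above the tonic. Gbb + 5 semitones is pitch class 10, spelled on C as Cbb.

Cbb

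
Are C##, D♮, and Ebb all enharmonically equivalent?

C## = pitch class 2 and D = pitch class 2 and Ebb = pitch class 2 — the same pitch class, so they are enharmonic equivalents.

Yes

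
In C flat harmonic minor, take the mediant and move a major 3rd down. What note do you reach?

The mediant of Cb harmonic minor is Ebb.
A major third (4 semitones) below Ebb lands on the letter C, giving Cbb.

Cbb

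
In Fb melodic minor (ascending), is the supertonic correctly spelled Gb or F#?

Each scale degree takes a distinct letter name. Degree 2 of a scale on F must use the letter G.
Gb and F# are enharmonically the same pitch, but only Gb uses the letter G, so it is the correct spelling here.

Gb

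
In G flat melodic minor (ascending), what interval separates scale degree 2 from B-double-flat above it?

Scale degree 2 of Gb melodic minor (ascending) is Ab.
Ab up to Bbb: letters A→B make it a second; 1 semitone makes it minor.

minor second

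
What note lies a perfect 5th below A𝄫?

A fifth below A lands on the letter D.
A perfect fifth spans 7 semitones, so Abb moves to pitch class 0. On the letter D that is Dbb.

Dbb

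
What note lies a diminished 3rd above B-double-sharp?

B up a major third is D#, so the target letter is D.
From B##, a diminished third is 2 semitones up: D#.

D#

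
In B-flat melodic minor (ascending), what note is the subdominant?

The Bb melodic minor (ascending) scale runs Bb C Db Eb F G A.
Degree 4 is Eb.

Eb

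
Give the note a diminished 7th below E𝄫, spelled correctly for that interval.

E down a major seventh is F, so the target letter is F.
From Ebb, a diminished seventh is 9 semitones down: F.

F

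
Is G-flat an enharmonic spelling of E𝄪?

Yes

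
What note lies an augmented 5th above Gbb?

A fifth above G lands on the letter D.
An augmented fifth spans 8 semitones, so Gbb moves to pitch class 1. On the letter D that is Db.

Db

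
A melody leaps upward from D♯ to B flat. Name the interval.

Counting letters D–E–F–G–A–B gives a sixth.
D#→Bb = 7 semitones, 2 narrower than the major sixth (9), so diminished.

diminished sixth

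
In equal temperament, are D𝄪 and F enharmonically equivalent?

Two spellings are enharmonically equivalent only if they share a pitch class.
Here D## → 4, F → 5; 4 ≠ 5, so they are not.

No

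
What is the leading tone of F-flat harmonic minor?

The Fb harmonic minor scale runs Fb Gb Abb Bbb Cb Dbb Eb.
Degree 7 is Eb.

Eb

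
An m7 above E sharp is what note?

A seventh above E lands on the letter D.
A minor seventh spans 10 semitones, so E# moves to pitch class 3. On the letter D that is D#.

D#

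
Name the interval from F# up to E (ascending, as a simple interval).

minor seventh

Counting letters F–G–A–B–C–D–E gives a seventh.
F#→E = 10 semitones, 1 narrower than the major seventh (11), so minor.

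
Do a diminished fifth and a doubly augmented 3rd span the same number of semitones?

A diminished fifth spans 6 semitones; a doubly augmented third spans 6.
They are enharmonically equivalent.

Yes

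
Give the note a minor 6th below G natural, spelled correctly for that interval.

B

A sixth below G lands on the letter B.
A minor sixth spans 8 semitones, so G moves to pitch class 11. On the letter B that is B.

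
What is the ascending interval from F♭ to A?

augmented third

The letter names run F→A, a span of 2 letter steps, so the interval is some kind of third.
Fb to A is 5 semitones. A major third is 4, so 5 makes it augmented.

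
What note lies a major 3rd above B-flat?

B up a major third is D#, so the target letter is D.
From Bb, a major third is 4 semitones up: D.

D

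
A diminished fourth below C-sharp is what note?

C down a perfect fourth is G, so the target letter is G.
From C#, a diminished fourth is 4 semitones down: G##.

G##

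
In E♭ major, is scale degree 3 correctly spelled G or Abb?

Each scale degree takes a distinct letter name. Degree 3 of a scale on E must use the letter G.
G and Abb are enharmonically the same pitch, but only G uses the letter G, so it is the correct spelling here.

G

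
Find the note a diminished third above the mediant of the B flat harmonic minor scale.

Fbb

The mediant of Bb harmonic minor is Db.
A diminished third (2 semitones) above Db lands on the letter F, giving Fbb.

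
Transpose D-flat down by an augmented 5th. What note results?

Gbb

A fifth below D lands on the letter G.
An augmented fifth spans 8 semitones, so Db moves to pitch class 5. On the letter G that is Gbb.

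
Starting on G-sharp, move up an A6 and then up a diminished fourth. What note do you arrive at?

A#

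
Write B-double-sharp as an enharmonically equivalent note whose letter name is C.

C#

B## is pitch class 1. The letter C alone is pitch class 0.
To reach pitch class 1 from C requires an offset of +1 semitone, i.e. sharp: C#.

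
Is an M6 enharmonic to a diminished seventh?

Yes

A major sixth spans 9 semitones; a diminished seventh spans 9.
They are enharmonically equivalent.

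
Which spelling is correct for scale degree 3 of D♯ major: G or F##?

F##

Each scale degree takes a distinct letter name. Degree 3 of a scale on D must use the letter F.
F## and G are enharmonically the same pitch, but only F## uses the letter F, so it is the correct spelling here.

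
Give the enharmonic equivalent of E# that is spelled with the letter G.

E# is pitch class 5. The letter G alone is pitch class 7.
To reach pitch class 5 from G requires an offset of -2 semitones, i.e. double flat: Gbb.

Gbb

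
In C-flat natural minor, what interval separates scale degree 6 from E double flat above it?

Scale degree 6 of Cb natural minor is Abb.
Abb up to Ebb: letters A→E make it a fifth; 7 semitones makes it perfect.

perfect fifth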